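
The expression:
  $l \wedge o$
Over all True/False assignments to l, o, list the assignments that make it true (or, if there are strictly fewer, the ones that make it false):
is true only for:
  l=True, o=True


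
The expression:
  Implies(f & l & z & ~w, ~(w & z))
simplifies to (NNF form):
True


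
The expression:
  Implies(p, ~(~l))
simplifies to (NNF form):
l | ~p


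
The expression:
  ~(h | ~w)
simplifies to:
w & ~h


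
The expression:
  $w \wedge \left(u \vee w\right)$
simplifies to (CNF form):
$w$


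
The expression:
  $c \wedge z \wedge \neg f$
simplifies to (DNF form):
$c \wedge z \wedge \neg f$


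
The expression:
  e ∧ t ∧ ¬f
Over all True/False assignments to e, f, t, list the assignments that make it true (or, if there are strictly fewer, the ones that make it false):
is true only for:
  e=True, f=False, t=True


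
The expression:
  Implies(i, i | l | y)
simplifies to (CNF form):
True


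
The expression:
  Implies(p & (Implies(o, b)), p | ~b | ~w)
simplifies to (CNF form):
True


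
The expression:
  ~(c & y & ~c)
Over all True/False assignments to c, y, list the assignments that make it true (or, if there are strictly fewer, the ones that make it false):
is always true.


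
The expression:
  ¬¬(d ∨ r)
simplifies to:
d ∨ r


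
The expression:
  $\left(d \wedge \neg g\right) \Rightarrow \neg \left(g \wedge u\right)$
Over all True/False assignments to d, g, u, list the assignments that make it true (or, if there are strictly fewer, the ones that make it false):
is always true.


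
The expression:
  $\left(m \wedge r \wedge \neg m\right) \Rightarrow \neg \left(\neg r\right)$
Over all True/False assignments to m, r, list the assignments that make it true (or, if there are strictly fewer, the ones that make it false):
is always true.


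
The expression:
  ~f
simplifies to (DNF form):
~f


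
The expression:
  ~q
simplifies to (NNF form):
~q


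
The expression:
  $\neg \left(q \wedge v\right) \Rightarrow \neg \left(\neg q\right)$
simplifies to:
$q$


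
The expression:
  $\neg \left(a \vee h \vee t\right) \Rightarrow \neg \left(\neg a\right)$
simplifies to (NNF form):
$a \vee h \vee t$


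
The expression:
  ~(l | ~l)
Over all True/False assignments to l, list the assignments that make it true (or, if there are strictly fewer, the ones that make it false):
is never true.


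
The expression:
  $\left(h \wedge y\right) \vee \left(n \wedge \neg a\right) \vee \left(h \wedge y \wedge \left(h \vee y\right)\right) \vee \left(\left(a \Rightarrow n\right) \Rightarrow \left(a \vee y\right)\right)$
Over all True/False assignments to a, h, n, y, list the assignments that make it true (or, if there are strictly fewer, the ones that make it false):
is false only for:
  a=False, h=False, n=False, y=False;
  a=False, h=True, n=False, y=False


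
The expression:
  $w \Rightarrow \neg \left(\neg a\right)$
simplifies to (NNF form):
$a \vee \neg w$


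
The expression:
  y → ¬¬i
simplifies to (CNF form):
i ∨ ¬y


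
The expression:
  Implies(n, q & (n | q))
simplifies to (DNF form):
q | ~n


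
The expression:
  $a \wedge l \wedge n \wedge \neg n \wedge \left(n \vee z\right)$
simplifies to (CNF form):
$\text{False}$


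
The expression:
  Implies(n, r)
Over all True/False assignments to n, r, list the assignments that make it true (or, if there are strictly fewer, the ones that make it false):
is false only for:
  n=True, r=False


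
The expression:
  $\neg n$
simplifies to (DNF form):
$\neg n$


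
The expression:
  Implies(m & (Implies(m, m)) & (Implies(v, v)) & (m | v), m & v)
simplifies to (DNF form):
v | ~m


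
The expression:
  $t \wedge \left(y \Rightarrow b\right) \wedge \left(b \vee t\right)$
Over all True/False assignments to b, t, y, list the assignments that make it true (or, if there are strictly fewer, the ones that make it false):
is true only for:
  b=False, t=True, y=False;
  b=True, t=True, y=False;
  b=True, t=True, y=True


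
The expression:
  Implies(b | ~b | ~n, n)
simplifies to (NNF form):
n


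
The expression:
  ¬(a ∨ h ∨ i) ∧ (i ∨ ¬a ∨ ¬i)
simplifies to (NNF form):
¬a ∧ ¬h ∧ ¬i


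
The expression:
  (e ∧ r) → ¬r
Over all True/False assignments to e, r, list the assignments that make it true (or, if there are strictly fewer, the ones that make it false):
is false only for:
  e=True, r=True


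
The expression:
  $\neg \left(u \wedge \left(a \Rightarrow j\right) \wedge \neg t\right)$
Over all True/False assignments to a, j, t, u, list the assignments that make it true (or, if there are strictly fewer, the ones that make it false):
is false only for:
  a=False, j=False, t=False, u=True;
  a=False, j=True, t=False, u=True;
  a=True, j=True, t=False, u=True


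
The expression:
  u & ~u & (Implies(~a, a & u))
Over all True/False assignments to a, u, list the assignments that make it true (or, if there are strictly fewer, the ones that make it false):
is never true.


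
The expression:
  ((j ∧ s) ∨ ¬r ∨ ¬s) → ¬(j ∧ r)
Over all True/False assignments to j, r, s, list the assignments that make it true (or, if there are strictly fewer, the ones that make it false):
is false only for:
  j=True, r=True, s=False;
  j=True, r=True, s=True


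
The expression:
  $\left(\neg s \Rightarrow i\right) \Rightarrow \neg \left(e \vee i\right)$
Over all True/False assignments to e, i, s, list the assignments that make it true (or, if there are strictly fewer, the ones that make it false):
is true only for:
  e=False, i=False, s=False;
  e=False, i=False, s=True;
  e=True, i=False, s=False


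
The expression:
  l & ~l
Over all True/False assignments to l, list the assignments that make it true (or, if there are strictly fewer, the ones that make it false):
is never true.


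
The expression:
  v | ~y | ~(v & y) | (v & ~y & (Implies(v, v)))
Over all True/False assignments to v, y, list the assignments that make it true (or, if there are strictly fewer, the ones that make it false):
is always true.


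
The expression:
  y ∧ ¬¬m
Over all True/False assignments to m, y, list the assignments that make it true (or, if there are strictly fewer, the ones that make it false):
is true only for:
  m=True, y=True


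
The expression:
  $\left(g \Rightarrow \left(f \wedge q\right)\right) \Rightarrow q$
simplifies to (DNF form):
$g \vee q$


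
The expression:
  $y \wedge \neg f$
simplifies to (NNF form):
$y \wedge \neg f$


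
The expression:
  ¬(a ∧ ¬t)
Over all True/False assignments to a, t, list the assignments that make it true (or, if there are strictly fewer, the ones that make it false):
is false only for:
  a=True, t=False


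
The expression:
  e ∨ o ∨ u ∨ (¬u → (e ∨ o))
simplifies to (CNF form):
e ∨ o ∨ u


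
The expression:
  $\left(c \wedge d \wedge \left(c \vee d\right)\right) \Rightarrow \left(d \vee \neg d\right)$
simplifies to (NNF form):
$\text{True}$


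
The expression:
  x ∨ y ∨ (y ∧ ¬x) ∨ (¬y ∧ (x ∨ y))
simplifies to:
x ∨ y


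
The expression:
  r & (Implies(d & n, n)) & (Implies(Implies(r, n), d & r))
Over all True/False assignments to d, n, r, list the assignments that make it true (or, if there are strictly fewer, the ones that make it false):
is true only for:
  d=False, n=False, r=True;
  d=True, n=False, r=True;
  d=True, n=True, r=True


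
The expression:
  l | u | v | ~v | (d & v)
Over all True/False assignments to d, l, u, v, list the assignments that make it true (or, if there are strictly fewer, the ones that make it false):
is always true.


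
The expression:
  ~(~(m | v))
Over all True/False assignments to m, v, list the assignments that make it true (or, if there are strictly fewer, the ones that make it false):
is false only for:
  m=False, v=False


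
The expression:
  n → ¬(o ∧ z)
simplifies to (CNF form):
¬n ∨ ¬o ∨ ¬z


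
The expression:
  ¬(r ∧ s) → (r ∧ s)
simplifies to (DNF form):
r ∧ s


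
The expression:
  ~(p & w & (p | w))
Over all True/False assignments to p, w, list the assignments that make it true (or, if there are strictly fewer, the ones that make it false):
is false only for:
  p=True, w=True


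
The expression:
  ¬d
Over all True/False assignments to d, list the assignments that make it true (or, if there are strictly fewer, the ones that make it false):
is true only for:
  d=False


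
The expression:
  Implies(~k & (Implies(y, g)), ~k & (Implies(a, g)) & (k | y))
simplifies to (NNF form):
k | y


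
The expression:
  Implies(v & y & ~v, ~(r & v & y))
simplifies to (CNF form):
True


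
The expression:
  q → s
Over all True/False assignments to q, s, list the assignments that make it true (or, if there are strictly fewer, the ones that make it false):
is false only for:
  q=True, s=False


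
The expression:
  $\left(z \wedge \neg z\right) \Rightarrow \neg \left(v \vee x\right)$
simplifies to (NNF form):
$\text{True}$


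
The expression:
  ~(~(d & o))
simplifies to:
d & o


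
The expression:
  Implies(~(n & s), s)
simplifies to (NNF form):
s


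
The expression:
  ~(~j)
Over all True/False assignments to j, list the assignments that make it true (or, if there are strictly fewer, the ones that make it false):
is true only for:
  j=True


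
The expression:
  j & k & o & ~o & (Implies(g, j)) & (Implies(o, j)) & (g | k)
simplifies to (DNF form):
False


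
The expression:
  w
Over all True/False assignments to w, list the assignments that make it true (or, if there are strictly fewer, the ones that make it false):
is true only for:
  w=True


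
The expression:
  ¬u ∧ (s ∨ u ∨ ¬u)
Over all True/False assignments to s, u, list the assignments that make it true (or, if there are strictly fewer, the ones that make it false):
is true only for:
  s=False, u=False;
  s=True, u=False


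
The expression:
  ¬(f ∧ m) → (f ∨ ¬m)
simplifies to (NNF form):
f ∨ ¬m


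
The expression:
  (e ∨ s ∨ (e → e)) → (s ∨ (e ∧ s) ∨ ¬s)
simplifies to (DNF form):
True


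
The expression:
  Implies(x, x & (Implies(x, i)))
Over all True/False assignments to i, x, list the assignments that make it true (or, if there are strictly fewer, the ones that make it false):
is false only for:
  i=False, x=True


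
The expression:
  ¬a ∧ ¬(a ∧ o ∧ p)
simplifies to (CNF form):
¬a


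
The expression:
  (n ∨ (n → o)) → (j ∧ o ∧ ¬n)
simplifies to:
j ∧ o ∧ ¬n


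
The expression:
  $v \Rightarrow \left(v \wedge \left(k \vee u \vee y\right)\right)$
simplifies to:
$k \vee u \vee y \vee \neg v$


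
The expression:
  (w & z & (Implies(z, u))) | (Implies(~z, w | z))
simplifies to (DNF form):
w | z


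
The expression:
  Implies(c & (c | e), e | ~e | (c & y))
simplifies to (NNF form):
True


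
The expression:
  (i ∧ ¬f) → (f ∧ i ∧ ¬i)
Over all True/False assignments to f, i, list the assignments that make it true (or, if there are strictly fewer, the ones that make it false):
is false only for:
  f=False, i=True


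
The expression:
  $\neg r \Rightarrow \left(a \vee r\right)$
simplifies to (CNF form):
$a \vee r$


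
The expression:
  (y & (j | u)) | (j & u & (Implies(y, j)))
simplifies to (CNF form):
(j | u) & (j | y) & (u | y)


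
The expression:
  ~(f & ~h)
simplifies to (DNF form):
h | ~f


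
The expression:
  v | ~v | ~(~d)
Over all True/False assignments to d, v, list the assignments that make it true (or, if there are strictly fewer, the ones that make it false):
is always true.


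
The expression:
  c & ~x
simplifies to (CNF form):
c & ~x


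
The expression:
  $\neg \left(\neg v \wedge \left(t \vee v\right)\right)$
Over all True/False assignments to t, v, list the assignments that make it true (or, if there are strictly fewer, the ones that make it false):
is false only for:
  t=True, v=False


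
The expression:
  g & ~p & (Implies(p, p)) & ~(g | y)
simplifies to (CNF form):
False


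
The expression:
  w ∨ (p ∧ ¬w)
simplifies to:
p ∨ w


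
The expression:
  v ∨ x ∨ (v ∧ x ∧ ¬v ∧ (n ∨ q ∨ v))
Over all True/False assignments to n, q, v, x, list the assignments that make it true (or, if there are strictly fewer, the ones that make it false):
is false only for:
  n=False, q=False, v=False, x=False;
  n=False, q=True, v=False, x=False;
  n=True, q=False, v=False, x=False;
  n=True, q=True, v=False, x=False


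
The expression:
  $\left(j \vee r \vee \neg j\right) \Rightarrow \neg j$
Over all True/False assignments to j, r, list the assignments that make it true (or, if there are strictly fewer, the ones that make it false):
is true only for:
  j=False, r=False;
  j=False, r=True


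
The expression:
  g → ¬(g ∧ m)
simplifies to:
¬g ∨ ¬m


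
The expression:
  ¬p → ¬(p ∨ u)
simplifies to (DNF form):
p ∨ ¬u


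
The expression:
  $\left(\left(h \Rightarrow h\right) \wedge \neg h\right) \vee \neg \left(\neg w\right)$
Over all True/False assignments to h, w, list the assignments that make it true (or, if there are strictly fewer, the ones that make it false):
is false only for:
  h=True, w=False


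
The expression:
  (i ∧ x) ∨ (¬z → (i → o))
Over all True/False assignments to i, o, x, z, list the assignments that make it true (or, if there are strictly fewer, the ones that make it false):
is false only for:
  i=True, o=False, x=False, z=False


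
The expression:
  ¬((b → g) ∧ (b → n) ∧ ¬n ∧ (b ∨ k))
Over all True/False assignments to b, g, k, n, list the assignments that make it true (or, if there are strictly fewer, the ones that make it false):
is false only for:
  b=False, g=False, k=True, n=False;
  b=False, g=True, k=True, n=False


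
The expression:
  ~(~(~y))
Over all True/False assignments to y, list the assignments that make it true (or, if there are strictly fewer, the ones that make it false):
is true only for:
  y=False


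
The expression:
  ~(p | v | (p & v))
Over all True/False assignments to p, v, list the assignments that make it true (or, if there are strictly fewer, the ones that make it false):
is true only for:
  p=False, v=False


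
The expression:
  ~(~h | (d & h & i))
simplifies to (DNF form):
(h & ~d) | (h & ~i)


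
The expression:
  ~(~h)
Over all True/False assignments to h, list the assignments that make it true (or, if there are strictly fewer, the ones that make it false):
is true only for:
  h=True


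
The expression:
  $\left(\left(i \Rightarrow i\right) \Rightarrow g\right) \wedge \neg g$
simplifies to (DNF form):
$\text{False}$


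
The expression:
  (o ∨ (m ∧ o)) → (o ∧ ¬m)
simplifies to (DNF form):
¬m ∨ ¬o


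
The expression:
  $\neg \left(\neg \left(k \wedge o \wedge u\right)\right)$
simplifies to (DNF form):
$k \wedge o \wedge u$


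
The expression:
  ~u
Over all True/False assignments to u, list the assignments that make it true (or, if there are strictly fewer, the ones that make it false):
is true only for:
  u=False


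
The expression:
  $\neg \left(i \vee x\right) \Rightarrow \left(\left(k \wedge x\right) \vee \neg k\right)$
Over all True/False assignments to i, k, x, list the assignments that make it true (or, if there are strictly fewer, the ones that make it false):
is false only for:
  i=False, k=True, x=False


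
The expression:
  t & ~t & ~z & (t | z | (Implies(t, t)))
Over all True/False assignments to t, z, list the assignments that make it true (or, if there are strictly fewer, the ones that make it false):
is never true.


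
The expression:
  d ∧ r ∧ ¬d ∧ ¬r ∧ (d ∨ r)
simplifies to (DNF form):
False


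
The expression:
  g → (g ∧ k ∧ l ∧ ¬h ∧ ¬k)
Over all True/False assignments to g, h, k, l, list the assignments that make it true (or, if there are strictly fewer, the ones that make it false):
is true only for:
  g=False, h=False, k=False, l=False;
  g=False, h=False, k=False, l=True;
  g=False, h=False, k=True, l=False;
  g=False, h=False, k=True, l=True;
  g=False, h=True, k=False, l=False;
  g=False, h=True, k=False, l=True;
  g=False, h=True, k=True, l=False;
  g=False, h=True, k=True, l=True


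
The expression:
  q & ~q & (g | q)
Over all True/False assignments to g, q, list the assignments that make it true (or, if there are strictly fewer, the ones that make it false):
is never true.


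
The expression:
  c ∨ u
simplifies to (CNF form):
c ∨ u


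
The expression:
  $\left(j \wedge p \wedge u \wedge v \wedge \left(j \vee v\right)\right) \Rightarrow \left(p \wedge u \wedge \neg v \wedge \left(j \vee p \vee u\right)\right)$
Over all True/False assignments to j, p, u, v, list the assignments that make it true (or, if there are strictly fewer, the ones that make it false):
is false only for:
  j=True, p=True, u=True, v=True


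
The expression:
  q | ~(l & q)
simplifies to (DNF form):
True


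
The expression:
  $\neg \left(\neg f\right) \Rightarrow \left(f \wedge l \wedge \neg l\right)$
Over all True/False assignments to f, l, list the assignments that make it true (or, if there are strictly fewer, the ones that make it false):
is true only for:
  f=False, l=False;
  f=False, l=True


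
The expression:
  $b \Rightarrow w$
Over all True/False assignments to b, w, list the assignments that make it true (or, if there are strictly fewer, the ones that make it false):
is false only for:
  b=True, w=False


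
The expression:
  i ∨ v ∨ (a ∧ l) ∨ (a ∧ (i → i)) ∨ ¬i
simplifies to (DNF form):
True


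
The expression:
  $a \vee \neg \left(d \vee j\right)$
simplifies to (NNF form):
$a \vee \left(\neg d \wedge \neg j\right)$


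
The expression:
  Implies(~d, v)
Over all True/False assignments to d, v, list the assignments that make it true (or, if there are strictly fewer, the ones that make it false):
is false only for:
  d=False, v=False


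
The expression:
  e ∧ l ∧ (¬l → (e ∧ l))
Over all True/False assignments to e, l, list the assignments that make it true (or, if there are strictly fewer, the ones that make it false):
is true only for:
  e=True, l=True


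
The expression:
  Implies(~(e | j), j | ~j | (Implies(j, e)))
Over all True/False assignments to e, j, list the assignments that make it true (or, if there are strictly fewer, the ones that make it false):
is always true.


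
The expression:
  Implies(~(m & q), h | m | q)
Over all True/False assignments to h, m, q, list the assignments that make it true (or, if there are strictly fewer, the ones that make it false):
is false only for:
  h=False, m=False, q=False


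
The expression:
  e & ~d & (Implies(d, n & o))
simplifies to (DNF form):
e & ~d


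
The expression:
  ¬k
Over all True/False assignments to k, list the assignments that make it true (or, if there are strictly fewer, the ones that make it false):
is true only for:
  k=False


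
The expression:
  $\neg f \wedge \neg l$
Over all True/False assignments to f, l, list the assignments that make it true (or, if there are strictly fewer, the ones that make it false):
is true only for:
  f=False, l=False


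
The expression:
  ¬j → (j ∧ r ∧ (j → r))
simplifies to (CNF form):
j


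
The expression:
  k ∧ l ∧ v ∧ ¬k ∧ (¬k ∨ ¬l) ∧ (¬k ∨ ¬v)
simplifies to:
False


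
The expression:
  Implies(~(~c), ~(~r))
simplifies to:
r | ~c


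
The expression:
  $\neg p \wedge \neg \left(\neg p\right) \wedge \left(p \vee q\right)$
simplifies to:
$\text{False}$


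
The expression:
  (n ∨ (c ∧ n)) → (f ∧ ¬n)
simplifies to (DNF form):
¬n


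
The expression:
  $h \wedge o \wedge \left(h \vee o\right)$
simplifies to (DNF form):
$h \wedge o$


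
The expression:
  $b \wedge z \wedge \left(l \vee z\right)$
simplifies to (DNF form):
$b \wedge z$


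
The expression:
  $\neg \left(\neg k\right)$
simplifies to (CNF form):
$k$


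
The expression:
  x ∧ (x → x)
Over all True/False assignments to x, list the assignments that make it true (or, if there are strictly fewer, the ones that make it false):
is true only for:
  x=True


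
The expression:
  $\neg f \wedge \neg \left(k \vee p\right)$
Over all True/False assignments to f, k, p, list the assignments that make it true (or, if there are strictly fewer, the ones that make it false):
is true only for:
  f=False, k=False, p=False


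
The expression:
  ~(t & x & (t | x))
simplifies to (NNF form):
~t | ~x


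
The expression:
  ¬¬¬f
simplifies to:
¬f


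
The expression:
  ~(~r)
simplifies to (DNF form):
r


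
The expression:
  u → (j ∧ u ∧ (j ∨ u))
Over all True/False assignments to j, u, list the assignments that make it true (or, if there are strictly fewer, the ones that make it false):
is false only for:
  j=False, u=True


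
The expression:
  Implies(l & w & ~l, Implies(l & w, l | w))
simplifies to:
True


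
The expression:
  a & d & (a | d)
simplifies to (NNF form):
a & d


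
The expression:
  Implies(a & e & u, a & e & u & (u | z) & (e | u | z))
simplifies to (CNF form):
True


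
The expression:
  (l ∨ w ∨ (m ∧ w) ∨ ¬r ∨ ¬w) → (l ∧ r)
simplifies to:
l ∧ r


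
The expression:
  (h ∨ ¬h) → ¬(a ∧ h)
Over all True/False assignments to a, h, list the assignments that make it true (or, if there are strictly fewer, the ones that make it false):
is false only for:
  a=True, h=True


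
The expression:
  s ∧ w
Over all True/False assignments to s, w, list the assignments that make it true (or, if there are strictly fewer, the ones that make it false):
is true only for:
  s=True, w=True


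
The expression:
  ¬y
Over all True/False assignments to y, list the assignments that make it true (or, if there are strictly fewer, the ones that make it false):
is true only for:
  y=False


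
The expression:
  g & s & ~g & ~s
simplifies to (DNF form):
False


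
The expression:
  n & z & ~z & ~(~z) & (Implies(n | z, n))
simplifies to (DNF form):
False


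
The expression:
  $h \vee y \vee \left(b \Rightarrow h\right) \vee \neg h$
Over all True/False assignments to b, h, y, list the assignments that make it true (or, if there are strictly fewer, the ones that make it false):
is always true.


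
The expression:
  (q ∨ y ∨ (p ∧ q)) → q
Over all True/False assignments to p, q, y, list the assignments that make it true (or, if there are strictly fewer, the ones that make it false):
is false only for:
  p=False, q=False, y=True;
  p=True, q=False, y=True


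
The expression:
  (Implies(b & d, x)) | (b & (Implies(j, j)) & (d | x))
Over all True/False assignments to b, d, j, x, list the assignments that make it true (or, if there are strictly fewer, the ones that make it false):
is always true.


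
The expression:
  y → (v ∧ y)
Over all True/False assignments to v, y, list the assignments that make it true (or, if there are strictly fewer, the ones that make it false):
is false only for:
  v=False, y=True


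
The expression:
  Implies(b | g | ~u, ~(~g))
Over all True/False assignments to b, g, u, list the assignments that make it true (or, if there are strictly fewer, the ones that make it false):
is false only for:
  b=False, g=False, u=False;
  b=True, g=False, u=False;
  b=True, g=False, u=True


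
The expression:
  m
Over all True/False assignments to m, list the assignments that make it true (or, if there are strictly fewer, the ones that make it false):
is true only for:
  m=True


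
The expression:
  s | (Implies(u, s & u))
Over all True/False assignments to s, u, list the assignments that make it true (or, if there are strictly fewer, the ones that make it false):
is false only for:
  s=False, u=True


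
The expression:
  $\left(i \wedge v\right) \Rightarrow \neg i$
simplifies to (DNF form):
$\neg i \vee \neg v$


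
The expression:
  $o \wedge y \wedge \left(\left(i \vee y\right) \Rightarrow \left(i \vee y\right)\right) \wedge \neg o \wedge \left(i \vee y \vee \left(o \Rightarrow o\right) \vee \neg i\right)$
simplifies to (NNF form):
$\text{False}$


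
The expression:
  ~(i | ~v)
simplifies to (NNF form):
v & ~i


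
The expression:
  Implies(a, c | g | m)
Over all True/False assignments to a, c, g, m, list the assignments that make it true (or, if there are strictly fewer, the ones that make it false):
is false only for:
  a=True, c=False, g=False, m=False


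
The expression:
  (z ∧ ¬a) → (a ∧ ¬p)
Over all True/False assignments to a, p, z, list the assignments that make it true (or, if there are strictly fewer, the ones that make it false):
is false only for:
  a=False, p=False, z=True;
  a=False, p=True, z=True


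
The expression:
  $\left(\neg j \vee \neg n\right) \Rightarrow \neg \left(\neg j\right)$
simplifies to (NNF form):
$j$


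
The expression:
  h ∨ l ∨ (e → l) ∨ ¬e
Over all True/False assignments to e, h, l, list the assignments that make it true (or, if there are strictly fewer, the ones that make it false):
is false only for:
  e=True, h=False, l=False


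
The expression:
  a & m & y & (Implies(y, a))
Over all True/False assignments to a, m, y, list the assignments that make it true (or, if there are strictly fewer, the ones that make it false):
is true only for:
  a=True, m=True, y=True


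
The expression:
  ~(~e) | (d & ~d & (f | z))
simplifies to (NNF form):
e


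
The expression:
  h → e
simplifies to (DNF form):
e ∨ ¬h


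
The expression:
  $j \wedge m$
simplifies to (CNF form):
$j \wedge m$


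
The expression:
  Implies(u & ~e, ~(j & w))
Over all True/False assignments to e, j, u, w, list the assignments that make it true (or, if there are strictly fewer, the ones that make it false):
is false only for:
  e=False, j=True, u=True, w=True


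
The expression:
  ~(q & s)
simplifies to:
~q | ~s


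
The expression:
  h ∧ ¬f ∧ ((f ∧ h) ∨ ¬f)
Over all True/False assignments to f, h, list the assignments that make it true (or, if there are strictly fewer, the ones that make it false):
is true only for:
  f=False, h=True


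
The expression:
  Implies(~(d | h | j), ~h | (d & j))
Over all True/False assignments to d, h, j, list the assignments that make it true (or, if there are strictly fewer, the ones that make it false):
is always true.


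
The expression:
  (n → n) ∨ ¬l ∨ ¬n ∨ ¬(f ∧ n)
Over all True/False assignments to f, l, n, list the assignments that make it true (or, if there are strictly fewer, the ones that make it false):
is always true.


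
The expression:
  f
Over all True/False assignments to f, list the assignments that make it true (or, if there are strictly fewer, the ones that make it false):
is true only for:
  f=True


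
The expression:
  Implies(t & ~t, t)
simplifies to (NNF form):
True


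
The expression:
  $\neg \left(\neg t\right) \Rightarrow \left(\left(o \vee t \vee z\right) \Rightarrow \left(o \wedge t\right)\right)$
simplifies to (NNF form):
$o \vee \neg t$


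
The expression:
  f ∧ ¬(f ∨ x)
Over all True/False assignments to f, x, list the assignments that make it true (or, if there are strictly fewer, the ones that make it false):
is never true.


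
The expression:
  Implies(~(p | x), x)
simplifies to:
p | x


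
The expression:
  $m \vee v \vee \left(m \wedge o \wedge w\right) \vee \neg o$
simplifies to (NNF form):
$m \vee v \vee \neg o$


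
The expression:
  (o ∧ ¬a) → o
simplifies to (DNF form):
True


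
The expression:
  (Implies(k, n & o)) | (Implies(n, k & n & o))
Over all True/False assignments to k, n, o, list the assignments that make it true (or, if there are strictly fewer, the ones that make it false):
is false only for:
  k=True, n=True, o=False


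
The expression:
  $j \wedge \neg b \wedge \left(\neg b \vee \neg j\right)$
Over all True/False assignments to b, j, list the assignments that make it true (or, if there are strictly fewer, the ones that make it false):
is true only for:
  b=False, j=True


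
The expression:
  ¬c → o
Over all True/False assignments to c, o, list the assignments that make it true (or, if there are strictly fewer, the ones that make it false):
is false only for:
  c=False, o=False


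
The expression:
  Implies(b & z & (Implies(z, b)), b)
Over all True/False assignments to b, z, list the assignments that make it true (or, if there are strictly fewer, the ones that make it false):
is always true.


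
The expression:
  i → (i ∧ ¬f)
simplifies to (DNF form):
¬f ∨ ¬i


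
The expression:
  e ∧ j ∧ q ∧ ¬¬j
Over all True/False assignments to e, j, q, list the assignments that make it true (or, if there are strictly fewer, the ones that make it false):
is true only for:
  e=True, j=True, q=True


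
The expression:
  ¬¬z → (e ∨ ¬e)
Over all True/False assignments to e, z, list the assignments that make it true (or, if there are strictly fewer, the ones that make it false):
is always true.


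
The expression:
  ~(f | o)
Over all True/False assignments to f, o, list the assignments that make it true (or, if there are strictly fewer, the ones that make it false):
is true only for:
  f=False, o=False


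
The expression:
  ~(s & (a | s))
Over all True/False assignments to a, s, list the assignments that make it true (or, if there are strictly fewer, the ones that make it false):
is true only for:
  a=False, s=False;
  a=True, s=False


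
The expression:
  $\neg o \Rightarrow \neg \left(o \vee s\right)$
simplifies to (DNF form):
$o \vee \neg s$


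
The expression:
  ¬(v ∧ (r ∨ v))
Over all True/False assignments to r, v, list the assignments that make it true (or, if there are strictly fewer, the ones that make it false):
is true only for:
  r=False, v=False;
  r=True, v=False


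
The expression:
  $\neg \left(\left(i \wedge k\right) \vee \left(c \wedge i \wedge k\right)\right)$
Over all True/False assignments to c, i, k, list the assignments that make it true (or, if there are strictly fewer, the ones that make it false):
is false only for:
  c=False, i=True, k=True;
  c=True, i=True, k=True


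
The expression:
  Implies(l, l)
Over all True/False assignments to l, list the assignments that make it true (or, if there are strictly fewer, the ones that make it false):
is always true.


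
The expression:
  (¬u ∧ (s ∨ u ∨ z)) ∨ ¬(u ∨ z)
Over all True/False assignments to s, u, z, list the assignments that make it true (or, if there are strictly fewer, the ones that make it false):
is true only for:
  s=False, u=False, z=False;
  s=False, u=False, z=True;
  s=True, u=False, z=False;
  s=True, u=False, z=True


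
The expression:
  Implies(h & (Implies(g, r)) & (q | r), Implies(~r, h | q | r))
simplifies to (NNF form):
True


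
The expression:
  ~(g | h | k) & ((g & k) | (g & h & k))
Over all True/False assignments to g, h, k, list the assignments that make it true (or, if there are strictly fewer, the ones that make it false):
is never true.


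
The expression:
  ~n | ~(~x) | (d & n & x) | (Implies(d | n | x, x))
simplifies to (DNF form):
x | ~n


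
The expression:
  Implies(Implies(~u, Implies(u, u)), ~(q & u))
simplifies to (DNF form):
~q | ~u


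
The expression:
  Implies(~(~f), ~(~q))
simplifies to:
q | ~f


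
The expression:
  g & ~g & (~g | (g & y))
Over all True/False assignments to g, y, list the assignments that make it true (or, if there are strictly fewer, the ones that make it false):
is never true.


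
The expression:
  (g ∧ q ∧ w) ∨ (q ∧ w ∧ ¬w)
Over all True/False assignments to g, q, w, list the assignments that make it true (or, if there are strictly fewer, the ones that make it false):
is true only for:
  g=True, q=True, w=True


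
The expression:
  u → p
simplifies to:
p ∨ ¬u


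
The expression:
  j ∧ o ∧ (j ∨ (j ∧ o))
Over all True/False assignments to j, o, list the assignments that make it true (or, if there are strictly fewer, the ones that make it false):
is true only for:
  j=True, o=True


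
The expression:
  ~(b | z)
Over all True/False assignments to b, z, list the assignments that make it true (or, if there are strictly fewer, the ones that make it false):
is true only for:
  b=False, z=False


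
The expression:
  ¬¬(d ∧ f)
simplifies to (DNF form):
d ∧ f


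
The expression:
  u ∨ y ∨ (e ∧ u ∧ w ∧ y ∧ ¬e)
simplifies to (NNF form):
u ∨ y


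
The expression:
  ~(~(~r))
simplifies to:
~r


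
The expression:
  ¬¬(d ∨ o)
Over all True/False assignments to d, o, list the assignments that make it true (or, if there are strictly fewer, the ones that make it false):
is false only for:
  d=False, o=False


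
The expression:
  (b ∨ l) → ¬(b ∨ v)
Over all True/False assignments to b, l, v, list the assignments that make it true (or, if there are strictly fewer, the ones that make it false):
is true only for:
  b=False, l=False, v=False;
  b=False, l=False, v=True;
  b=False, l=True, v=False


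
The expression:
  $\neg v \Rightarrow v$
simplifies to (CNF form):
$v$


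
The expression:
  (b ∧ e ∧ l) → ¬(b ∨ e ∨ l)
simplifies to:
¬b ∨ ¬e ∨ ¬l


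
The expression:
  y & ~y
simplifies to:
False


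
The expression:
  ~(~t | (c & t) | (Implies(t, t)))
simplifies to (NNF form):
False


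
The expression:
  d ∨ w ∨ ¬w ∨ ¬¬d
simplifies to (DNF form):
True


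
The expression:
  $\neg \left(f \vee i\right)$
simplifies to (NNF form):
$\neg f \wedge \neg i$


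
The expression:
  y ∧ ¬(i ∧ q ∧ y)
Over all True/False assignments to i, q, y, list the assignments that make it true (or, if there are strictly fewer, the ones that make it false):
is true only for:
  i=False, q=False, y=True;
  i=False, q=True, y=True;
  i=True, q=False, y=True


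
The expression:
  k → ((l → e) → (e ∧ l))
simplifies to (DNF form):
l ∨ ¬k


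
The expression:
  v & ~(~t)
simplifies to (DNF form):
t & v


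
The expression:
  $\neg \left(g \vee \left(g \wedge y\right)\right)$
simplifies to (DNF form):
$\neg g$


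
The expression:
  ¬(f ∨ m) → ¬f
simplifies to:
True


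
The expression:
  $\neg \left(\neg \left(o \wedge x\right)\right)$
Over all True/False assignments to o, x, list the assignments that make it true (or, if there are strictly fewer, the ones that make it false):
is true only for:
  o=True, x=True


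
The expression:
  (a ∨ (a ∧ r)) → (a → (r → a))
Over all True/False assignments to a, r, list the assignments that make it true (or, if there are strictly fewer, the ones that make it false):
is always true.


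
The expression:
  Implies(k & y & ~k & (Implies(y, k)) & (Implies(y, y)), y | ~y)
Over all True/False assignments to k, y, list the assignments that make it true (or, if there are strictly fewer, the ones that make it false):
is always true.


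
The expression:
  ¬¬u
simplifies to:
u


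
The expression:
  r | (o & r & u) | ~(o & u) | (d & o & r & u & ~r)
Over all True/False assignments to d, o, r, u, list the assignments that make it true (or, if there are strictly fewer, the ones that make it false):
is false only for:
  d=False, o=True, r=False, u=True;
  d=True, o=True, r=False, u=True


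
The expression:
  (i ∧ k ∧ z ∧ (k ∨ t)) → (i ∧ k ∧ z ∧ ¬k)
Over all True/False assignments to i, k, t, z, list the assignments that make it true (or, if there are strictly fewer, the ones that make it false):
is false only for:
  i=True, k=True, t=False, z=True;
  i=True, k=True, t=True, z=True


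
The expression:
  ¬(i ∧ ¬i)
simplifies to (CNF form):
True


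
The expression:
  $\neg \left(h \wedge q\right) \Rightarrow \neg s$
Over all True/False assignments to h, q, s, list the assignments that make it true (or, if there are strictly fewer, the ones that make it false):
is false only for:
  h=False, q=False, s=True;
  h=False, q=True, s=True;
  h=True, q=False, s=True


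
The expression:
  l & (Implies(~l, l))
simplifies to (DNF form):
l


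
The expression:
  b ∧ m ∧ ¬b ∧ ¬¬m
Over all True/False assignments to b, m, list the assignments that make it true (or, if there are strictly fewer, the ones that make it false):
is never true.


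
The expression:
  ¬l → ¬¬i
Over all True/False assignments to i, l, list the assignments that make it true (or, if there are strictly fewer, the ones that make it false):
is false only for:
  i=False, l=False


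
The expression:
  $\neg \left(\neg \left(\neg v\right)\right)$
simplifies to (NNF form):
$\neg v$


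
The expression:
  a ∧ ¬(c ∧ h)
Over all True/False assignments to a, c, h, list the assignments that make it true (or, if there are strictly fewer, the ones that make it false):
is true only for:
  a=True, c=False, h=False;
  a=True, c=False, h=True;
  a=True, c=True, h=False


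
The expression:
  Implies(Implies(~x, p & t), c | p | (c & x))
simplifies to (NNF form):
c | p | ~x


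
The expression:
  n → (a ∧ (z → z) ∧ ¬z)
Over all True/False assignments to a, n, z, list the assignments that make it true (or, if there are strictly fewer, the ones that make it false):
is false only for:
  a=False, n=True, z=False;
  a=False, n=True, z=True;
  a=True, n=True, z=True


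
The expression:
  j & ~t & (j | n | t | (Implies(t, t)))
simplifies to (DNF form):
j & ~t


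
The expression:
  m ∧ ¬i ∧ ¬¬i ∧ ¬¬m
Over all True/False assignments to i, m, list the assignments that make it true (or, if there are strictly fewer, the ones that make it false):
is never true.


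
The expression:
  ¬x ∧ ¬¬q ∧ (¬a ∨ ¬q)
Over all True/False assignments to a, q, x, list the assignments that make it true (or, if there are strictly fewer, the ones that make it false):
is true only for:
  a=False, q=True, x=False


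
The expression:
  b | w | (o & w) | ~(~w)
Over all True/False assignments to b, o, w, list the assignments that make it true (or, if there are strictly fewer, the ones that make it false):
is false only for:
  b=False, o=False, w=False;
  b=False, o=True, w=False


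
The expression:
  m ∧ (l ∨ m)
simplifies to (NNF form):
m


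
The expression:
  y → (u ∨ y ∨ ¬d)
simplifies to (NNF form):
True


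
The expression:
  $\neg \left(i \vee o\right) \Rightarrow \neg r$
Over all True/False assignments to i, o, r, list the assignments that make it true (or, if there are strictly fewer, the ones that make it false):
is false only for:
  i=False, o=False, r=True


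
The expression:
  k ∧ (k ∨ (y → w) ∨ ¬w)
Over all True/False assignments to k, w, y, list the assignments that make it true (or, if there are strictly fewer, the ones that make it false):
is true only for:
  k=True, w=False, y=False;
  k=True, w=False, y=True;
  k=True, w=True, y=False;
  k=True, w=True, y=True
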